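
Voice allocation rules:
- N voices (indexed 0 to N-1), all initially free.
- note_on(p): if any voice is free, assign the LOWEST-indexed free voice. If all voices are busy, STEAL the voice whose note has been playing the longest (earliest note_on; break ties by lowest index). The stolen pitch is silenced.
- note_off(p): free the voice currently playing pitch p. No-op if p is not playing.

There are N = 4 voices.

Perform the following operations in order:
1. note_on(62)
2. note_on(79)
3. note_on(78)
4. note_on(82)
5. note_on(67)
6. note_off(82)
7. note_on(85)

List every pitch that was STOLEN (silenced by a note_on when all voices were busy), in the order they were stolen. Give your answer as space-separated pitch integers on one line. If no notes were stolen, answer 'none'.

Op 1: note_on(62): voice 0 is free -> assigned | voices=[62 - - -]
Op 2: note_on(79): voice 1 is free -> assigned | voices=[62 79 - -]
Op 3: note_on(78): voice 2 is free -> assigned | voices=[62 79 78 -]
Op 4: note_on(82): voice 3 is free -> assigned | voices=[62 79 78 82]
Op 5: note_on(67): all voices busy, STEAL voice 0 (pitch 62, oldest) -> assign | voices=[67 79 78 82]
Op 6: note_off(82): free voice 3 | voices=[67 79 78 -]
Op 7: note_on(85): voice 3 is free -> assigned | voices=[67 79 78 85]

Answer: 62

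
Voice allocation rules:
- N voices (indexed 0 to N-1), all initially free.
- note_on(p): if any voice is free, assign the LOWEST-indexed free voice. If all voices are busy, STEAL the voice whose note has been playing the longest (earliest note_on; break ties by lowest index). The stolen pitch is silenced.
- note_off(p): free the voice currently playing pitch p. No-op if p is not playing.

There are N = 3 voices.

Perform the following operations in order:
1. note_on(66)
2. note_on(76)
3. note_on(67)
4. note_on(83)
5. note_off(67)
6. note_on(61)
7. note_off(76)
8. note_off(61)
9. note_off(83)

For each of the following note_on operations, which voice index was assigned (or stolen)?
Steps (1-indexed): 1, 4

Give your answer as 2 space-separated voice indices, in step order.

Op 1: note_on(66): voice 0 is free -> assigned | voices=[66 - -]
Op 2: note_on(76): voice 1 is free -> assigned | voices=[66 76 -]
Op 3: note_on(67): voice 2 is free -> assigned | voices=[66 76 67]
Op 4: note_on(83): all voices busy, STEAL voice 0 (pitch 66, oldest) -> assign | voices=[83 76 67]
Op 5: note_off(67): free voice 2 | voices=[83 76 -]
Op 6: note_on(61): voice 2 is free -> assigned | voices=[83 76 61]
Op 7: note_off(76): free voice 1 | voices=[83 - 61]
Op 8: note_off(61): free voice 2 | voices=[83 - -]
Op 9: note_off(83): free voice 0 | voices=[- - -]

Answer: 0 0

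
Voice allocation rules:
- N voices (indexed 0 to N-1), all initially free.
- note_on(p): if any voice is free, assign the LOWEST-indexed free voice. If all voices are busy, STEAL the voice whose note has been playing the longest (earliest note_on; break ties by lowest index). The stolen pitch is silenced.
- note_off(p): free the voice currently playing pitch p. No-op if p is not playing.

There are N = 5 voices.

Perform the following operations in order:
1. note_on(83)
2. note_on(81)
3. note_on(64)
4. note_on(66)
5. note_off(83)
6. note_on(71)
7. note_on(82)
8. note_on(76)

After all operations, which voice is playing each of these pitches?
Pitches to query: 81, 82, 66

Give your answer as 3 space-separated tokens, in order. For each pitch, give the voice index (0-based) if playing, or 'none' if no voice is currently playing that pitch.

Answer: none 4 3

Derivation:
Op 1: note_on(83): voice 0 is free -> assigned | voices=[83 - - - -]
Op 2: note_on(81): voice 1 is free -> assigned | voices=[83 81 - - -]
Op 3: note_on(64): voice 2 is free -> assigned | voices=[83 81 64 - -]
Op 4: note_on(66): voice 3 is free -> assigned | voices=[83 81 64 66 -]
Op 5: note_off(83): free voice 0 | voices=[- 81 64 66 -]
Op 6: note_on(71): voice 0 is free -> assigned | voices=[71 81 64 66 -]
Op 7: note_on(82): voice 4 is free -> assigned | voices=[71 81 64 66 82]
Op 8: note_on(76): all voices busy, STEAL voice 1 (pitch 81, oldest) -> assign | voices=[71 76 64 66 82]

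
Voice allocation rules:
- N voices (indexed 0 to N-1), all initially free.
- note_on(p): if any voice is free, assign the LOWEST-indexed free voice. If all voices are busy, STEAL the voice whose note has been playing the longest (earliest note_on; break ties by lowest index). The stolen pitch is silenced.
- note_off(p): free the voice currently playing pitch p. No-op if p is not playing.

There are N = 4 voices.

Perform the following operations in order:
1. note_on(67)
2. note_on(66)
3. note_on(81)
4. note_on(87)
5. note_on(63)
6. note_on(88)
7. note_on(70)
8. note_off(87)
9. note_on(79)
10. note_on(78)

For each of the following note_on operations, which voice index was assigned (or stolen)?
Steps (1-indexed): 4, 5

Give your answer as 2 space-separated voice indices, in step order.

Answer: 3 0

Derivation:
Op 1: note_on(67): voice 0 is free -> assigned | voices=[67 - - -]
Op 2: note_on(66): voice 1 is free -> assigned | voices=[67 66 - -]
Op 3: note_on(81): voice 2 is free -> assigned | voices=[67 66 81 -]
Op 4: note_on(87): voice 3 is free -> assigned | voices=[67 66 81 87]
Op 5: note_on(63): all voices busy, STEAL voice 0 (pitch 67, oldest) -> assign | voices=[63 66 81 87]
Op 6: note_on(88): all voices busy, STEAL voice 1 (pitch 66, oldest) -> assign | voices=[63 88 81 87]
Op 7: note_on(70): all voices busy, STEAL voice 2 (pitch 81, oldest) -> assign | voices=[63 88 70 87]
Op 8: note_off(87): free voice 3 | voices=[63 88 70 -]
Op 9: note_on(79): voice 3 is free -> assigned | voices=[63 88 70 79]
Op 10: note_on(78): all voices busy, STEAL voice 0 (pitch 63, oldest) -> assign | voices=[78 88 70 79]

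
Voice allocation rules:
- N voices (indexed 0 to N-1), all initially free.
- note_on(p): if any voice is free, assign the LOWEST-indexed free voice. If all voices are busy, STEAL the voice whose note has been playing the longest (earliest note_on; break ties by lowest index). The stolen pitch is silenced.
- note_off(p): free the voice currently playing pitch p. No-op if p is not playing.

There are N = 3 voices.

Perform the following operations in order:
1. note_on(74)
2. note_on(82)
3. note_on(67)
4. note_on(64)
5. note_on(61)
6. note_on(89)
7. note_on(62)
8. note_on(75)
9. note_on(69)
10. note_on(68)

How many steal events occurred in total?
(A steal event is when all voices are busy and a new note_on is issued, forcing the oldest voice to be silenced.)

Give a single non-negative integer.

Answer: 7

Derivation:
Op 1: note_on(74): voice 0 is free -> assigned | voices=[74 - -]
Op 2: note_on(82): voice 1 is free -> assigned | voices=[74 82 -]
Op 3: note_on(67): voice 2 is free -> assigned | voices=[74 82 67]
Op 4: note_on(64): all voices busy, STEAL voice 0 (pitch 74, oldest) -> assign | voices=[64 82 67]
Op 5: note_on(61): all voices busy, STEAL voice 1 (pitch 82, oldest) -> assign | voices=[64 61 67]
Op 6: note_on(89): all voices busy, STEAL voice 2 (pitch 67, oldest) -> assign | voices=[64 61 89]
Op 7: note_on(62): all voices busy, STEAL voice 0 (pitch 64, oldest) -> assign | voices=[62 61 89]
Op 8: note_on(75): all voices busy, STEAL voice 1 (pitch 61, oldest) -> assign | voices=[62 75 89]
Op 9: note_on(69): all voices busy, STEAL voice 2 (pitch 89, oldest) -> assign | voices=[62 75 69]
Op 10: note_on(68): all voices busy, STEAL voice 0 (pitch 62, oldest) -> assign | voices=[68 75 69]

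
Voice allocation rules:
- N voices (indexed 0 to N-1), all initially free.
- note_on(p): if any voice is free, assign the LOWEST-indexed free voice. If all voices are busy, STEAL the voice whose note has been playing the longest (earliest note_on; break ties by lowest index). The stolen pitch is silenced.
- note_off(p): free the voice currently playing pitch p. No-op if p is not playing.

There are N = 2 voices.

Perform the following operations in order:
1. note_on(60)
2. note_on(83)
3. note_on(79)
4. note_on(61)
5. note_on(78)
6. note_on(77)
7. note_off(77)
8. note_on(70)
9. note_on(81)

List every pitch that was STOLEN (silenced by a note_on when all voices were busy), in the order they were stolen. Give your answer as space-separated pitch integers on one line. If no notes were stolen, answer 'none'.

Op 1: note_on(60): voice 0 is free -> assigned | voices=[60 -]
Op 2: note_on(83): voice 1 is free -> assigned | voices=[60 83]
Op 3: note_on(79): all voices busy, STEAL voice 0 (pitch 60, oldest) -> assign | voices=[79 83]
Op 4: note_on(61): all voices busy, STEAL voice 1 (pitch 83, oldest) -> assign | voices=[79 61]
Op 5: note_on(78): all voices busy, STEAL voice 0 (pitch 79, oldest) -> assign | voices=[78 61]
Op 6: note_on(77): all voices busy, STEAL voice 1 (pitch 61, oldest) -> assign | voices=[78 77]
Op 7: note_off(77): free voice 1 | voices=[78 -]
Op 8: note_on(70): voice 1 is free -> assigned | voices=[78 70]
Op 9: note_on(81): all voices busy, STEAL voice 0 (pitch 78, oldest) -> assign | voices=[81 70]

Answer: 60 83 79 61 78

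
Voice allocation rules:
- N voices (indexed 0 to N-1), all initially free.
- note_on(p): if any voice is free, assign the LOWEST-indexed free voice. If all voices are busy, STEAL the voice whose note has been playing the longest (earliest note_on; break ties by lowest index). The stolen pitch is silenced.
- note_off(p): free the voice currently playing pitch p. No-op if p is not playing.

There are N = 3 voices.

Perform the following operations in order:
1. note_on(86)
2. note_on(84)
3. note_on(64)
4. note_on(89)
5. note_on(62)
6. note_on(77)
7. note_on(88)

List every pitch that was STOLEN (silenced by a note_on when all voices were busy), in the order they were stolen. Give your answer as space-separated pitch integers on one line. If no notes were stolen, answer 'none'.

Op 1: note_on(86): voice 0 is free -> assigned | voices=[86 - -]
Op 2: note_on(84): voice 1 is free -> assigned | voices=[86 84 -]
Op 3: note_on(64): voice 2 is free -> assigned | voices=[86 84 64]
Op 4: note_on(89): all voices busy, STEAL voice 0 (pitch 86, oldest) -> assign | voices=[89 84 64]
Op 5: note_on(62): all voices busy, STEAL voice 1 (pitch 84, oldest) -> assign | voices=[89 62 64]
Op 6: note_on(77): all voices busy, STEAL voice 2 (pitch 64, oldest) -> assign | voices=[89 62 77]
Op 7: note_on(88): all voices busy, STEAL voice 0 (pitch 89, oldest) -> assign | voices=[88 62 77]

Answer: 86 84 64 89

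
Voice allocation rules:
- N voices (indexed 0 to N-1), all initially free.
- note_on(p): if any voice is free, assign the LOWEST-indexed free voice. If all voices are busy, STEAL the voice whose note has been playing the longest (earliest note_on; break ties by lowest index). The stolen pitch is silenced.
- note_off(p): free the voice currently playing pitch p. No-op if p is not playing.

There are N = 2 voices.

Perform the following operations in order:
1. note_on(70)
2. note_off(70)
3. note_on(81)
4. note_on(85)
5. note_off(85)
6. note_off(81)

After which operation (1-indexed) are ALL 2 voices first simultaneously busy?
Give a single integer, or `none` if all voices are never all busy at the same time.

Answer: 4

Derivation:
Op 1: note_on(70): voice 0 is free -> assigned | voices=[70 -]
Op 2: note_off(70): free voice 0 | voices=[- -]
Op 3: note_on(81): voice 0 is free -> assigned | voices=[81 -]
Op 4: note_on(85): voice 1 is free -> assigned | voices=[81 85]
Op 5: note_off(85): free voice 1 | voices=[81 -]
Op 6: note_off(81): free voice 0 | voices=[- -]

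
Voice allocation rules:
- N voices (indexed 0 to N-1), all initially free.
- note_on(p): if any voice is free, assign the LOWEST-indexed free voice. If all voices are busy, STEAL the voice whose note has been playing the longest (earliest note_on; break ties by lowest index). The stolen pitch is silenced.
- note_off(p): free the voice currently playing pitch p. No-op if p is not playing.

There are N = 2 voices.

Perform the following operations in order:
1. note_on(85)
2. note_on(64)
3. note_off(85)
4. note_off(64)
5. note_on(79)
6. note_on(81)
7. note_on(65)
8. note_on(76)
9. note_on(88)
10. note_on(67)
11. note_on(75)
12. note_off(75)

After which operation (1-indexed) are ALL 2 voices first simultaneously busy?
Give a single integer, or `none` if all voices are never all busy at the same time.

Answer: 2

Derivation:
Op 1: note_on(85): voice 0 is free -> assigned | voices=[85 -]
Op 2: note_on(64): voice 1 is free -> assigned | voices=[85 64]
Op 3: note_off(85): free voice 0 | voices=[- 64]
Op 4: note_off(64): free voice 1 | voices=[- -]
Op 5: note_on(79): voice 0 is free -> assigned | voices=[79 -]
Op 6: note_on(81): voice 1 is free -> assigned | voices=[79 81]
Op 7: note_on(65): all voices busy, STEAL voice 0 (pitch 79, oldest) -> assign | voices=[65 81]
Op 8: note_on(76): all voices busy, STEAL voice 1 (pitch 81, oldest) -> assign | voices=[65 76]
Op 9: note_on(88): all voices busy, STEAL voice 0 (pitch 65, oldest) -> assign | voices=[88 76]
Op 10: note_on(67): all voices busy, STEAL voice 1 (pitch 76, oldest) -> assign | voices=[88 67]
Op 11: note_on(75): all voices busy, STEAL voice 0 (pitch 88, oldest) -> assign | voices=[75 67]
Op 12: note_off(75): free voice 0 | voices=[- 67]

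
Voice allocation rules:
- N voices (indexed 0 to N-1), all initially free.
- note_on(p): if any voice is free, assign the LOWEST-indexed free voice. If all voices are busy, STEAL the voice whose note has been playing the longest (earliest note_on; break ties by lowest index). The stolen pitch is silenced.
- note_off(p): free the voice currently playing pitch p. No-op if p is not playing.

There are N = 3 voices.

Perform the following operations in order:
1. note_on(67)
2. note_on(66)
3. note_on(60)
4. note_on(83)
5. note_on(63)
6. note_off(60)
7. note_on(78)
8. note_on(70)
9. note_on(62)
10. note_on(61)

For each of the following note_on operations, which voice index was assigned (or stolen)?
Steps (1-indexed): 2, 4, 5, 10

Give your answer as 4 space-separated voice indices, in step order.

Answer: 1 0 1 2

Derivation:
Op 1: note_on(67): voice 0 is free -> assigned | voices=[67 - -]
Op 2: note_on(66): voice 1 is free -> assigned | voices=[67 66 -]
Op 3: note_on(60): voice 2 is free -> assigned | voices=[67 66 60]
Op 4: note_on(83): all voices busy, STEAL voice 0 (pitch 67, oldest) -> assign | voices=[83 66 60]
Op 5: note_on(63): all voices busy, STEAL voice 1 (pitch 66, oldest) -> assign | voices=[83 63 60]
Op 6: note_off(60): free voice 2 | voices=[83 63 -]
Op 7: note_on(78): voice 2 is free -> assigned | voices=[83 63 78]
Op 8: note_on(70): all voices busy, STEAL voice 0 (pitch 83, oldest) -> assign | voices=[70 63 78]
Op 9: note_on(62): all voices busy, STEAL voice 1 (pitch 63, oldest) -> assign | voices=[70 62 78]
Op 10: note_on(61): all voices busy, STEAL voice 2 (pitch 78, oldest) -> assign | voices=[70 62 61]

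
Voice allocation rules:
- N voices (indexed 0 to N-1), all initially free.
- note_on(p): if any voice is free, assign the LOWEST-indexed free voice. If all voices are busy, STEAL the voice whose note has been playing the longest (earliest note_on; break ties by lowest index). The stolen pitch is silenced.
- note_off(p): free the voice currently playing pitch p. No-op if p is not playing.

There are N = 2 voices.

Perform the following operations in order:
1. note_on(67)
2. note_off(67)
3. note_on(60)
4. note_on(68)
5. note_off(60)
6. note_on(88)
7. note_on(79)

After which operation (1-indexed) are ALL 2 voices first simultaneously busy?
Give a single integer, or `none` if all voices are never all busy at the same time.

Op 1: note_on(67): voice 0 is free -> assigned | voices=[67 -]
Op 2: note_off(67): free voice 0 | voices=[- -]
Op 3: note_on(60): voice 0 is free -> assigned | voices=[60 -]
Op 4: note_on(68): voice 1 is free -> assigned | voices=[60 68]
Op 5: note_off(60): free voice 0 | voices=[- 68]
Op 6: note_on(88): voice 0 is free -> assigned | voices=[88 68]
Op 7: note_on(79): all voices busy, STEAL voice 1 (pitch 68, oldest) -> assign | voices=[88 79]

Answer: 4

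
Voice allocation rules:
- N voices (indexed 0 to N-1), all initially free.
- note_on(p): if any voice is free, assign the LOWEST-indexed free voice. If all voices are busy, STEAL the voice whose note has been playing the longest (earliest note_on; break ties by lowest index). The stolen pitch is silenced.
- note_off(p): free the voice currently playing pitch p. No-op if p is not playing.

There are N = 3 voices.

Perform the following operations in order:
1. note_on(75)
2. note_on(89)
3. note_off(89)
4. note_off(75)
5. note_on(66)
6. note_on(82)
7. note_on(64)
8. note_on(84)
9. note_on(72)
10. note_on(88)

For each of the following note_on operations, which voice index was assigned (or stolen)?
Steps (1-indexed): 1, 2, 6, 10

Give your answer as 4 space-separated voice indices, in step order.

Op 1: note_on(75): voice 0 is free -> assigned | voices=[75 - -]
Op 2: note_on(89): voice 1 is free -> assigned | voices=[75 89 -]
Op 3: note_off(89): free voice 1 | voices=[75 - -]
Op 4: note_off(75): free voice 0 | voices=[- - -]
Op 5: note_on(66): voice 0 is free -> assigned | voices=[66 - -]
Op 6: note_on(82): voice 1 is free -> assigned | voices=[66 82 -]
Op 7: note_on(64): voice 2 is free -> assigned | voices=[66 82 64]
Op 8: note_on(84): all voices busy, STEAL voice 0 (pitch 66, oldest) -> assign | voices=[84 82 64]
Op 9: note_on(72): all voices busy, STEAL voice 1 (pitch 82, oldest) -> assign | voices=[84 72 64]
Op 10: note_on(88): all voices busy, STEAL voice 2 (pitch 64, oldest) -> assign | voices=[84 72 88]

Answer: 0 1 1 2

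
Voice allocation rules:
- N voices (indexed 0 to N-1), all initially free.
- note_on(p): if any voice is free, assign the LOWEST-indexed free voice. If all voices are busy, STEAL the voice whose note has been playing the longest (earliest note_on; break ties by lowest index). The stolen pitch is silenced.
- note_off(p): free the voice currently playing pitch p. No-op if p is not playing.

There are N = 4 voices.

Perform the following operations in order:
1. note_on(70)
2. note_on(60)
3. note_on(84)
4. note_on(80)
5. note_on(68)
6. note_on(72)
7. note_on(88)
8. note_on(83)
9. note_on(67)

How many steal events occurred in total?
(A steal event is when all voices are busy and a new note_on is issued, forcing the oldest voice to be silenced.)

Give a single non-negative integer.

Answer: 5

Derivation:
Op 1: note_on(70): voice 0 is free -> assigned | voices=[70 - - -]
Op 2: note_on(60): voice 1 is free -> assigned | voices=[70 60 - -]
Op 3: note_on(84): voice 2 is free -> assigned | voices=[70 60 84 -]
Op 4: note_on(80): voice 3 is free -> assigned | voices=[70 60 84 80]
Op 5: note_on(68): all voices busy, STEAL voice 0 (pitch 70, oldest) -> assign | voices=[68 60 84 80]
Op 6: note_on(72): all voices busy, STEAL voice 1 (pitch 60, oldest) -> assign | voices=[68 72 84 80]
Op 7: note_on(88): all voices busy, STEAL voice 2 (pitch 84, oldest) -> assign | voices=[68 72 88 80]
Op 8: note_on(83): all voices busy, STEAL voice 3 (pitch 80, oldest) -> assign | voices=[68 72 88 83]
Op 9: note_on(67): all voices busy, STEAL voice 0 (pitch 68, oldest) -> assign | voices=[67 72 88 83]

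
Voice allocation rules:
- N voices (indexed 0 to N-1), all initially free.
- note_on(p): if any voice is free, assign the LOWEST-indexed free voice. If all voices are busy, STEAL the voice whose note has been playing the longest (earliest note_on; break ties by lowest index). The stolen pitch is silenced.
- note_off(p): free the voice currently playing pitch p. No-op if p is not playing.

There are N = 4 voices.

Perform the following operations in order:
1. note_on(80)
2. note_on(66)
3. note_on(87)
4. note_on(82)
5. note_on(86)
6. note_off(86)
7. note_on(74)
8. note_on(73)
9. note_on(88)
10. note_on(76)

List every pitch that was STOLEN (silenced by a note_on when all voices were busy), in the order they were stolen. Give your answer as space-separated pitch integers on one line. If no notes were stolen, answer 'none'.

Op 1: note_on(80): voice 0 is free -> assigned | voices=[80 - - -]
Op 2: note_on(66): voice 1 is free -> assigned | voices=[80 66 - -]
Op 3: note_on(87): voice 2 is free -> assigned | voices=[80 66 87 -]
Op 4: note_on(82): voice 3 is free -> assigned | voices=[80 66 87 82]
Op 5: note_on(86): all voices busy, STEAL voice 0 (pitch 80, oldest) -> assign | voices=[86 66 87 82]
Op 6: note_off(86): free voice 0 | voices=[- 66 87 82]
Op 7: note_on(74): voice 0 is free -> assigned | voices=[74 66 87 82]
Op 8: note_on(73): all voices busy, STEAL voice 1 (pitch 66, oldest) -> assign | voices=[74 73 87 82]
Op 9: note_on(88): all voices busy, STEAL voice 2 (pitch 87, oldest) -> assign | voices=[74 73 88 82]
Op 10: note_on(76): all voices busy, STEAL voice 3 (pitch 82, oldest) -> assign | voices=[74 73 88 76]

Answer: 80 66 87 82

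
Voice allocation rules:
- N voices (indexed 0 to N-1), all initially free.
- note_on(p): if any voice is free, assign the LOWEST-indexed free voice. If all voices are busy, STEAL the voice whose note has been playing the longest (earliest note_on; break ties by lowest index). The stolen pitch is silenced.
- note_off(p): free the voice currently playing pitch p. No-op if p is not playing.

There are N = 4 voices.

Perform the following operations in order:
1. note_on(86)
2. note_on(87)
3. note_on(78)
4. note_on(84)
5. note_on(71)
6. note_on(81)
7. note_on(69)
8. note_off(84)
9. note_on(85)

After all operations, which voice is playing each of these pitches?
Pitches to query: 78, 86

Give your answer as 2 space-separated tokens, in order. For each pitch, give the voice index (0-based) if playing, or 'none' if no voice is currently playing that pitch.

Op 1: note_on(86): voice 0 is free -> assigned | voices=[86 - - -]
Op 2: note_on(87): voice 1 is free -> assigned | voices=[86 87 - -]
Op 3: note_on(78): voice 2 is free -> assigned | voices=[86 87 78 -]
Op 4: note_on(84): voice 3 is free -> assigned | voices=[86 87 78 84]
Op 5: note_on(71): all voices busy, STEAL voice 0 (pitch 86, oldest) -> assign | voices=[71 87 78 84]
Op 6: note_on(81): all voices busy, STEAL voice 1 (pitch 87, oldest) -> assign | voices=[71 81 78 84]
Op 7: note_on(69): all voices busy, STEAL voice 2 (pitch 78, oldest) -> assign | voices=[71 81 69 84]
Op 8: note_off(84): free voice 3 | voices=[71 81 69 -]
Op 9: note_on(85): voice 3 is free -> assigned | voices=[71 81 69 85]

Answer: none none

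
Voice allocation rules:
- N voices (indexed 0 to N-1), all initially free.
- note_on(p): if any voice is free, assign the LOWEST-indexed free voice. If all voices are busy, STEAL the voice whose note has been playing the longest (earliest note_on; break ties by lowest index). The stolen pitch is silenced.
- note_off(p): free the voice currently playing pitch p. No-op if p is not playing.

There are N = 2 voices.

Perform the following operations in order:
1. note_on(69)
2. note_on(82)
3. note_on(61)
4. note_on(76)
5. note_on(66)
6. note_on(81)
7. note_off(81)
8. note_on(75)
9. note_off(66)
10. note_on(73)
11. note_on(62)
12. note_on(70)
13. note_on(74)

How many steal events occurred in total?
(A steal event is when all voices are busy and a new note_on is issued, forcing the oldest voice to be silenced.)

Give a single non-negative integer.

Op 1: note_on(69): voice 0 is free -> assigned | voices=[69 -]
Op 2: note_on(82): voice 1 is free -> assigned | voices=[69 82]
Op 3: note_on(61): all voices busy, STEAL voice 0 (pitch 69, oldest) -> assign | voices=[61 82]
Op 4: note_on(76): all voices busy, STEAL voice 1 (pitch 82, oldest) -> assign | voices=[61 76]
Op 5: note_on(66): all voices busy, STEAL voice 0 (pitch 61, oldest) -> assign | voices=[66 76]
Op 6: note_on(81): all voices busy, STEAL voice 1 (pitch 76, oldest) -> assign | voices=[66 81]
Op 7: note_off(81): free voice 1 | voices=[66 -]
Op 8: note_on(75): voice 1 is free -> assigned | voices=[66 75]
Op 9: note_off(66): free voice 0 | voices=[- 75]
Op 10: note_on(73): voice 0 is free -> assigned | voices=[73 75]
Op 11: note_on(62): all voices busy, STEAL voice 1 (pitch 75, oldest) -> assign | voices=[73 62]
Op 12: note_on(70): all voices busy, STEAL voice 0 (pitch 73, oldest) -> assign | voices=[70 62]
Op 13: note_on(74): all voices busy, STEAL voice 1 (pitch 62, oldest) -> assign | voices=[70 74]

Answer: 7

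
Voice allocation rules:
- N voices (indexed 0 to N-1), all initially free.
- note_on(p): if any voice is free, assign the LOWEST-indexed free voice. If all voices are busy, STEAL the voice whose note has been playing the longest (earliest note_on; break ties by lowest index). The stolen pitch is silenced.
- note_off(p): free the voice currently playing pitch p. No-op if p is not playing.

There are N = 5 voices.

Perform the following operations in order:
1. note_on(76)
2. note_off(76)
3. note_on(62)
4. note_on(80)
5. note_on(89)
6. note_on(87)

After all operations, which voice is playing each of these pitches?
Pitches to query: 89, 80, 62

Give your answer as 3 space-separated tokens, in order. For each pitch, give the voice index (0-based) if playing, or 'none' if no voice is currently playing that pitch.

Op 1: note_on(76): voice 0 is free -> assigned | voices=[76 - - - -]
Op 2: note_off(76): free voice 0 | voices=[- - - - -]
Op 3: note_on(62): voice 0 is free -> assigned | voices=[62 - - - -]
Op 4: note_on(80): voice 1 is free -> assigned | voices=[62 80 - - -]
Op 5: note_on(89): voice 2 is free -> assigned | voices=[62 80 89 - -]
Op 6: note_on(87): voice 3 is free -> assigned | voices=[62 80 89 87 -]

Answer: 2 1 0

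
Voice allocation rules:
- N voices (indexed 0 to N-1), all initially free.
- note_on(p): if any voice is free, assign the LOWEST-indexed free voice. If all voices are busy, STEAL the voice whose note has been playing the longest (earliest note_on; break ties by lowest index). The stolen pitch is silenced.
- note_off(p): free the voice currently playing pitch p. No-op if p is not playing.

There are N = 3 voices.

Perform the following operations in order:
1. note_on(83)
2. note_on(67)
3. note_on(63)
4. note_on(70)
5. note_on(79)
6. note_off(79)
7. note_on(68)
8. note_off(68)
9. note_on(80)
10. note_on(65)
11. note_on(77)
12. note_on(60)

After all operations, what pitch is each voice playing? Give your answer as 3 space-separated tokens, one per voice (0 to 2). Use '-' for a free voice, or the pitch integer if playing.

Answer: 77 60 65

Derivation:
Op 1: note_on(83): voice 0 is free -> assigned | voices=[83 - -]
Op 2: note_on(67): voice 1 is free -> assigned | voices=[83 67 -]
Op 3: note_on(63): voice 2 is free -> assigned | voices=[83 67 63]
Op 4: note_on(70): all voices busy, STEAL voice 0 (pitch 83, oldest) -> assign | voices=[70 67 63]
Op 5: note_on(79): all voices busy, STEAL voice 1 (pitch 67, oldest) -> assign | voices=[70 79 63]
Op 6: note_off(79): free voice 1 | voices=[70 - 63]
Op 7: note_on(68): voice 1 is free -> assigned | voices=[70 68 63]
Op 8: note_off(68): free voice 1 | voices=[70 - 63]
Op 9: note_on(80): voice 1 is free -> assigned | voices=[70 80 63]
Op 10: note_on(65): all voices busy, STEAL voice 2 (pitch 63, oldest) -> assign | voices=[70 80 65]
Op 11: note_on(77): all voices busy, STEAL voice 0 (pitch 70, oldest) -> assign | voices=[77 80 65]
Op 12: note_on(60): all voices busy, STEAL voice 1 (pitch 80, oldest) -> assign | voices=[77 60 65]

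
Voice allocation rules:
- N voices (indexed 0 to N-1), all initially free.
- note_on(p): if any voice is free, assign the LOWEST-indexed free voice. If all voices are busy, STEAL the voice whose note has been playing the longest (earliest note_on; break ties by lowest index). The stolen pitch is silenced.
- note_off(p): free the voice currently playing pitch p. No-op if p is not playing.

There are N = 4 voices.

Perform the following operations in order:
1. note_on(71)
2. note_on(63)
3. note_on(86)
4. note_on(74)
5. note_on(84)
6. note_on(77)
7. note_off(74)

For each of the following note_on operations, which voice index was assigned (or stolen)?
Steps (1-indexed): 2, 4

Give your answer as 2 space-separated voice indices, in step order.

Op 1: note_on(71): voice 0 is free -> assigned | voices=[71 - - -]
Op 2: note_on(63): voice 1 is free -> assigned | voices=[71 63 - -]
Op 3: note_on(86): voice 2 is free -> assigned | voices=[71 63 86 -]
Op 4: note_on(74): voice 3 is free -> assigned | voices=[71 63 86 74]
Op 5: note_on(84): all voices busy, STEAL voice 0 (pitch 71, oldest) -> assign | voices=[84 63 86 74]
Op 6: note_on(77): all voices busy, STEAL voice 1 (pitch 63, oldest) -> assign | voices=[84 77 86 74]
Op 7: note_off(74): free voice 3 | voices=[84 77 86 -]

Answer: 1 3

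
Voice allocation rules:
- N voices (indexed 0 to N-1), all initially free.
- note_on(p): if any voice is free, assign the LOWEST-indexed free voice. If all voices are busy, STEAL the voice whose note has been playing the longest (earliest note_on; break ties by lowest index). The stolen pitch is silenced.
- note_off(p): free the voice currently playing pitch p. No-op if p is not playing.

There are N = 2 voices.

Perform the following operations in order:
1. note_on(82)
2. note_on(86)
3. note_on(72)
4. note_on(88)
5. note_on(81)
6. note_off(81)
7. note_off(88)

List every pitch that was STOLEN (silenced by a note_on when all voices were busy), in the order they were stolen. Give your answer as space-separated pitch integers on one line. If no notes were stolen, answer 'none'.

Op 1: note_on(82): voice 0 is free -> assigned | voices=[82 -]
Op 2: note_on(86): voice 1 is free -> assigned | voices=[82 86]
Op 3: note_on(72): all voices busy, STEAL voice 0 (pitch 82, oldest) -> assign | voices=[72 86]
Op 4: note_on(88): all voices busy, STEAL voice 1 (pitch 86, oldest) -> assign | voices=[72 88]
Op 5: note_on(81): all voices busy, STEAL voice 0 (pitch 72, oldest) -> assign | voices=[81 88]
Op 6: note_off(81): free voice 0 | voices=[- 88]
Op 7: note_off(88): free voice 1 | voices=[- -]

Answer: 82 86 72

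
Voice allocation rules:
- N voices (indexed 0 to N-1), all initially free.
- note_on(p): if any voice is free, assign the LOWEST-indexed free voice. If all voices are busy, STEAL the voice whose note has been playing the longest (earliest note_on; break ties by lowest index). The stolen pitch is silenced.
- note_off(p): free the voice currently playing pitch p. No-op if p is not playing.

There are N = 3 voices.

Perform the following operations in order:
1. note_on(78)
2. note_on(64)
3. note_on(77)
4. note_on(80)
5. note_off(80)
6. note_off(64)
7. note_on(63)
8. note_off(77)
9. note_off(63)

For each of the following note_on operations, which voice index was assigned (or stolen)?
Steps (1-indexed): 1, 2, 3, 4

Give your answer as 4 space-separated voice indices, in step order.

Op 1: note_on(78): voice 0 is free -> assigned | voices=[78 - -]
Op 2: note_on(64): voice 1 is free -> assigned | voices=[78 64 -]
Op 3: note_on(77): voice 2 is free -> assigned | voices=[78 64 77]
Op 4: note_on(80): all voices busy, STEAL voice 0 (pitch 78, oldest) -> assign | voices=[80 64 77]
Op 5: note_off(80): free voice 0 | voices=[- 64 77]
Op 6: note_off(64): free voice 1 | voices=[- - 77]
Op 7: note_on(63): voice 0 is free -> assigned | voices=[63 - 77]
Op 8: note_off(77): free voice 2 | voices=[63 - -]
Op 9: note_off(63): free voice 0 | voices=[- - -]

Answer: 0 1 2 0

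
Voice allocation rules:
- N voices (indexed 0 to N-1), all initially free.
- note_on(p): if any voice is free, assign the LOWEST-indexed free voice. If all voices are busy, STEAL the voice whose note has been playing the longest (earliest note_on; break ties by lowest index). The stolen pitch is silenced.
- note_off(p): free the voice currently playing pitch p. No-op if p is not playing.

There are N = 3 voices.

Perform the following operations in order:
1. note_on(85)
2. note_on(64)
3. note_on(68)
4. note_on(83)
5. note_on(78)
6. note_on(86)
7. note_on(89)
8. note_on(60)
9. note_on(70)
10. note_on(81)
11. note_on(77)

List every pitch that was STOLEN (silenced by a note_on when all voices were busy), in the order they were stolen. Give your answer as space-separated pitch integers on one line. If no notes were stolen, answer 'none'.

Op 1: note_on(85): voice 0 is free -> assigned | voices=[85 - -]
Op 2: note_on(64): voice 1 is free -> assigned | voices=[85 64 -]
Op 3: note_on(68): voice 2 is free -> assigned | voices=[85 64 68]
Op 4: note_on(83): all voices busy, STEAL voice 0 (pitch 85, oldest) -> assign | voices=[83 64 68]
Op 5: note_on(78): all voices busy, STEAL voice 1 (pitch 64, oldest) -> assign | voices=[83 78 68]
Op 6: note_on(86): all voices busy, STEAL voice 2 (pitch 68, oldest) -> assign | voices=[83 78 86]
Op 7: note_on(89): all voices busy, STEAL voice 0 (pitch 83, oldest) -> assign | voices=[89 78 86]
Op 8: note_on(60): all voices busy, STEAL voice 1 (pitch 78, oldest) -> assign | voices=[89 60 86]
Op 9: note_on(70): all voices busy, STEAL voice 2 (pitch 86, oldest) -> assign | voices=[89 60 70]
Op 10: note_on(81): all voices busy, STEAL voice 0 (pitch 89, oldest) -> assign | voices=[81 60 70]
Op 11: note_on(77): all voices busy, STEAL voice 1 (pitch 60, oldest) -> assign | voices=[81 77 70]

Answer: 85 64 68 83 78 86 89 60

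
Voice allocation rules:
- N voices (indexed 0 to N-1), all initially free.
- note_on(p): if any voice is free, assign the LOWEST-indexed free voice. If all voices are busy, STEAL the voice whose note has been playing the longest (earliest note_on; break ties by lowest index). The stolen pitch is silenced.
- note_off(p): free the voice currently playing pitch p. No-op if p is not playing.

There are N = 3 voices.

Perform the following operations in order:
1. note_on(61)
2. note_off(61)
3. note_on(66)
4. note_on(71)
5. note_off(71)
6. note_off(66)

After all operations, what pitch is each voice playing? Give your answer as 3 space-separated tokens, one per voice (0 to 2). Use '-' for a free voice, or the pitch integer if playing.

Answer: - - -

Derivation:
Op 1: note_on(61): voice 0 is free -> assigned | voices=[61 - -]
Op 2: note_off(61): free voice 0 | voices=[- - -]
Op 3: note_on(66): voice 0 is free -> assigned | voices=[66 - -]
Op 4: note_on(71): voice 1 is free -> assigned | voices=[66 71 -]
Op 5: note_off(71): free voice 1 | voices=[66 - -]
Op 6: note_off(66): free voice 0 | voices=[- - -]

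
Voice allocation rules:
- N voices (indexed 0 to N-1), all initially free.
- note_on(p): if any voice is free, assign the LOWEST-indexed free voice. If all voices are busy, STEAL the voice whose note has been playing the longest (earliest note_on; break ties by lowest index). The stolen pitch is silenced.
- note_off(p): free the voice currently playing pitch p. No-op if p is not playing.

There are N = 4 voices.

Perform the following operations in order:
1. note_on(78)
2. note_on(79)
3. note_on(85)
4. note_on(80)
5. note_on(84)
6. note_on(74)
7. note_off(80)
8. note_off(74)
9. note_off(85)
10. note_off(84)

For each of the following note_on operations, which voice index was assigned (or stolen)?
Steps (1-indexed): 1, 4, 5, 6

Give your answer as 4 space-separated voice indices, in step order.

Answer: 0 3 0 1

Derivation:
Op 1: note_on(78): voice 0 is free -> assigned | voices=[78 - - -]
Op 2: note_on(79): voice 1 is free -> assigned | voices=[78 79 - -]
Op 3: note_on(85): voice 2 is free -> assigned | voices=[78 79 85 -]
Op 4: note_on(80): voice 3 is free -> assigned | voices=[78 79 85 80]
Op 5: note_on(84): all voices busy, STEAL voice 0 (pitch 78, oldest) -> assign | voices=[84 79 85 80]
Op 6: note_on(74): all voices busy, STEAL voice 1 (pitch 79, oldest) -> assign | voices=[84 74 85 80]
Op 7: note_off(80): free voice 3 | voices=[84 74 85 -]
Op 8: note_off(74): free voice 1 | voices=[84 - 85 -]
Op 9: note_off(85): free voice 2 | voices=[84 - - -]
Op 10: note_off(84): free voice 0 | voices=[- - - -]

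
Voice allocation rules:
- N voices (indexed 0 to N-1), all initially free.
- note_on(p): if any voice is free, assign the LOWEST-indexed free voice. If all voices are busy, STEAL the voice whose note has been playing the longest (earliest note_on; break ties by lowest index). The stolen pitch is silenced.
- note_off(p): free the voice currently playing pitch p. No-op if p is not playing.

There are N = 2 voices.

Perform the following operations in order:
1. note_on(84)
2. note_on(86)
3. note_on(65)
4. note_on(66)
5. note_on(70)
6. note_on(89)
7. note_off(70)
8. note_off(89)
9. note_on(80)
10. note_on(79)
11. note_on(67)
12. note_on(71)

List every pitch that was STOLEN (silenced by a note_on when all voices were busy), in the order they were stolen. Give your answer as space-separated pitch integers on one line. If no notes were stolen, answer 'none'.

Op 1: note_on(84): voice 0 is free -> assigned | voices=[84 -]
Op 2: note_on(86): voice 1 is free -> assigned | voices=[84 86]
Op 3: note_on(65): all voices busy, STEAL voice 0 (pitch 84, oldest) -> assign | voices=[65 86]
Op 4: note_on(66): all voices busy, STEAL voice 1 (pitch 86, oldest) -> assign | voices=[65 66]
Op 5: note_on(70): all voices busy, STEAL voice 0 (pitch 65, oldest) -> assign | voices=[70 66]
Op 6: note_on(89): all voices busy, STEAL voice 1 (pitch 66, oldest) -> assign | voices=[70 89]
Op 7: note_off(70): free voice 0 | voices=[- 89]
Op 8: note_off(89): free voice 1 | voices=[- -]
Op 9: note_on(80): voice 0 is free -> assigned | voices=[80 -]
Op 10: note_on(79): voice 1 is free -> assigned | voices=[80 79]
Op 11: note_on(67): all voices busy, STEAL voice 0 (pitch 80, oldest) -> assign | voices=[67 79]
Op 12: note_on(71): all voices busy, STEAL voice 1 (pitch 79, oldest) -> assign | voices=[67 71]

Answer: 84 86 65 66 80 79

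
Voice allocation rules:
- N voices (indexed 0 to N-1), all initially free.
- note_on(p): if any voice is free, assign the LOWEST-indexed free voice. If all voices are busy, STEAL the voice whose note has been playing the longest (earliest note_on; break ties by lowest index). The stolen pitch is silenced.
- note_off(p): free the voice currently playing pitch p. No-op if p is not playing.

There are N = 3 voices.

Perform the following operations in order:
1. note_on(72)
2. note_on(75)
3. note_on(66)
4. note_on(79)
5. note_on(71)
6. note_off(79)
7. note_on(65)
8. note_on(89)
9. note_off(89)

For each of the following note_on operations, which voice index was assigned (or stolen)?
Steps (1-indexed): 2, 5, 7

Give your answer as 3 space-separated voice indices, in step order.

Op 1: note_on(72): voice 0 is free -> assigned | voices=[72 - -]
Op 2: note_on(75): voice 1 is free -> assigned | voices=[72 75 -]
Op 3: note_on(66): voice 2 is free -> assigned | voices=[72 75 66]
Op 4: note_on(79): all voices busy, STEAL voice 0 (pitch 72, oldest) -> assign | voices=[79 75 66]
Op 5: note_on(71): all voices busy, STEAL voice 1 (pitch 75, oldest) -> assign | voices=[79 71 66]
Op 6: note_off(79): free voice 0 | voices=[- 71 66]
Op 7: note_on(65): voice 0 is free -> assigned | voices=[65 71 66]
Op 8: note_on(89): all voices busy, STEAL voice 2 (pitch 66, oldest) -> assign | voices=[65 71 89]
Op 9: note_off(89): free voice 2 | voices=[65 71 -]

Answer: 1 1 0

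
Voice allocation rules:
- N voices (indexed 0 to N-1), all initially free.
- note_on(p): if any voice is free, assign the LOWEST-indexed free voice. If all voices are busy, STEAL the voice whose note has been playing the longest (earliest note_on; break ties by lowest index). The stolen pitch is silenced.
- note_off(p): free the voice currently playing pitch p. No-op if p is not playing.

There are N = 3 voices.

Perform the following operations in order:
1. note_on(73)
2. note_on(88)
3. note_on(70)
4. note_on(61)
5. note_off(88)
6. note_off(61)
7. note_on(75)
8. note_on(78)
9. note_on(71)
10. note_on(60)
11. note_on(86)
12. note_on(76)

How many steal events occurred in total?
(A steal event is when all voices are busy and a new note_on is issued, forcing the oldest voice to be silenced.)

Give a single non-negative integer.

Answer: 5

Derivation:
Op 1: note_on(73): voice 0 is free -> assigned | voices=[73 - -]
Op 2: note_on(88): voice 1 is free -> assigned | voices=[73 88 -]
Op 3: note_on(70): voice 2 is free -> assigned | voices=[73 88 70]
Op 4: note_on(61): all voices busy, STEAL voice 0 (pitch 73, oldest) -> assign | voices=[61 88 70]
Op 5: note_off(88): free voice 1 | voices=[61 - 70]
Op 6: note_off(61): free voice 0 | voices=[- - 70]
Op 7: note_on(75): voice 0 is free -> assigned | voices=[75 - 70]
Op 8: note_on(78): voice 1 is free -> assigned | voices=[75 78 70]
Op 9: note_on(71): all voices busy, STEAL voice 2 (pitch 70, oldest) -> assign | voices=[75 78 71]
Op 10: note_on(60): all voices busy, STEAL voice 0 (pitch 75, oldest) -> assign | voices=[60 78 71]
Op 11: note_on(86): all voices busy, STEAL voice 1 (pitch 78, oldest) -> assign | voices=[60 86 71]
Op 12: note_on(76): all voices busy, STEAL voice 2 (pitch 71, oldest) -> assign | voices=[60 86 76]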